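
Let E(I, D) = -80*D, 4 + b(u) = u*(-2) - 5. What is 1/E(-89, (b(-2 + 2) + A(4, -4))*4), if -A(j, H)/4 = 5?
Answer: 1/9280 ≈ 0.00010776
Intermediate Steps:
A(j, H) = -20 (A(j, H) = -4*5 = -20)
b(u) = -9 - 2*u (b(u) = -4 + (u*(-2) - 5) = -4 + (-2*u - 5) = -4 + (-5 - 2*u) = -9 - 2*u)
1/E(-89, (b(-2 + 2) + A(4, -4))*4) = 1/(-80*((-9 - 2*(-2 + 2)) - 20)*4) = 1/(-80*((-9 - 2*0) - 20)*4) = 1/(-80*((-9 + 0) - 20)*4) = 1/(-80*(-9 - 20)*4) = 1/(-(-2320)*4) = 1/(-80*(-116)) = 1/9280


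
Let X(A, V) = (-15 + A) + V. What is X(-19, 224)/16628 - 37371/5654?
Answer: -77541341/11751839 ≈ -6.5982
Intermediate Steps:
X(A, V) = -15 + A + V
X(-19, 224)/16628 - 37371/5654 = (-15 - 19 + 224)/16628 - 37371/5654 = 190*(1/16628) - 37371*1/5654 = 95/8314 - 37371/5654 = -77541341/11751839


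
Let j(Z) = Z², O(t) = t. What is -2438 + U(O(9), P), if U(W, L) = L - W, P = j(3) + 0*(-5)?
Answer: -2438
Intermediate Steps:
P = 9 (P = 3² + 0*(-5) = 9 + 0 = 9)
-2438 + U(O(9), P) = -2438 + (9 - 1*9) = -2438 + (9 - 9) = -2438 + 0 = -2438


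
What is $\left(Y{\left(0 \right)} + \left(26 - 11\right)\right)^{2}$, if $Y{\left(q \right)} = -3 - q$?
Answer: $144$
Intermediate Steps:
$\left(Y{\left(0 \right)} + \left(26 - 11\right)\right)^{2} = \left(\left(-3 - 0\right) + \left(26 - 11\right)\right)^{2} = \left(\left(-3 + 0\right) + \left(26 - 11\right)\right)^{2} = \left(-3 + 15\right)^{2} = 12^{2} = 144$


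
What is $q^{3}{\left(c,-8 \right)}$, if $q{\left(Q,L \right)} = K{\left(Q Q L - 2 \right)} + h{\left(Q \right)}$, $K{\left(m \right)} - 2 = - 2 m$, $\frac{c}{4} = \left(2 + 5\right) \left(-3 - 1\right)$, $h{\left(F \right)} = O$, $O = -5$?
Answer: $8084898565402625$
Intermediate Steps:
$h{\left(F \right)} = -5$
$c = -112$ ($c = 4 \left(2 + 5\right) \left(-3 - 1\right) = 4 \cdot 7 \left(-4\right) = 4 \left(-28\right) = -112$)
$K{\left(m \right)} = 2 - 2 m$
$q{\left(Q,L \right)} = 1 - 2 L Q^{2}$ ($q{\left(Q,L \right)} = \left(2 - 2 \left(Q Q L - 2\right)\right) - 5 = \left(2 - 2 \left(Q^{2} L - 2\right)\right) - 5 = \left(2 - 2 \left(L Q^{2} - 2\right)\right) - 5 = \left(2 - 2 \left(-2 + L Q^{2}\right)\right) - 5 = \left(2 - \left(-4 + 2 L Q^{2}\right)\right) - 5 = \left(6 - 2 L Q^{2}\right) - 5 = 1 - 2 L Q^{2}$)
$q^{3}{\left(c,-8 \right)} = \left(1 - - 16 \left(-112\right)^{2}\right)^{3} = \left(1 - \left(-16\right) 12544\right)^{3} = \left(1 + 200704\right)^{3} = 200705^{3} = 8084898565402625$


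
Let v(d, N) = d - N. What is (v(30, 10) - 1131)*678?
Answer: -753258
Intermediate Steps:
(v(30, 10) - 1131)*678 = ((30 - 1*10) - 1131)*678 = ((30 - 10) - 1131)*678 = (20 - 1131)*678 = -1111*678 = -753258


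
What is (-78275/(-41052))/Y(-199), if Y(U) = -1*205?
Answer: -15655/1683132 ≈ -0.0093011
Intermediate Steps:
Y(U) = -205
(-78275/(-41052))/Y(-199) = -78275/(-41052)/(-205) = -78275*(-1/41052)*(-1/205) = (78275/41052)*(-1/205) = -15655/1683132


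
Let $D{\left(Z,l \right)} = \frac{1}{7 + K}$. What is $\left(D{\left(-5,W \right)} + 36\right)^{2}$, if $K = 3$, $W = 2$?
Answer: $\frac{130321}{100} \approx 1303.2$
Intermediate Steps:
$D{\left(Z,l \right)} = \frac{1}{10}$ ($D{\left(Z,l \right)} = \frac{1}{7 + 3} = \frac{1}{10}$)
$\left(D{\left(-5,W \right)} + 36\right)^{2} = \left(\frac{1}{10} + 36\right)^{2} = \left(\frac{361}{10}\right)^{2} = \frac{130321}{100}$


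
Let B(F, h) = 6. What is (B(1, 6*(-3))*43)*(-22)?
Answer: -5676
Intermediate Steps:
(B(1, 6*(-3))*43)*(-22) = (6*43)*(-22) = 258*(-22) = -5676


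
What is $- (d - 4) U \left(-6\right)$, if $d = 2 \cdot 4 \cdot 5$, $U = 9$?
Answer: $1944$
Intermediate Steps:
$d = 40$ ($d = 8 \cdot 5 = 40$)
$- (d - 4) U \left(-6\right) = - (40 - 4) 9 \left(-6\right) = \left(-1\right) 36 \cdot 9 \left(-6\right) = \left(-36\right) 9 \left(-6\right) = \left(-324\right) \left(-6\right) = 1944$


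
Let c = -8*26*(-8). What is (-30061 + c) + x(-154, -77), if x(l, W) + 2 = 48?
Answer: -28351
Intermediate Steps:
c = 1664 (c = -208*(-8) = 1664)
x(l, W) = 46 (x(l, W) = -2 + 48 = 46)
(-30061 + c) + x(-154, -77) = (-30061 + 1664) + 46 = -28397 + 46 = -28351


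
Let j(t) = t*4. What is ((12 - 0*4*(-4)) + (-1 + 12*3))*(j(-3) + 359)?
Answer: 16309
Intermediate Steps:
j(t) = 4*t
((12 - 0*4*(-4)) + (-1 + 12*3))*(j(-3) + 359) = ((12 - 0*4*(-4)) + (-1 + 12*3))*(4*(-3) + 359) = ((12 - 0*(-4)) + (-1 + 36))*(-12 + 359) = ((12 - 1*0) + 35)*347 = ((12 + 0) + 35)*347 = (12 + 35)*347 = 47*347 = 16309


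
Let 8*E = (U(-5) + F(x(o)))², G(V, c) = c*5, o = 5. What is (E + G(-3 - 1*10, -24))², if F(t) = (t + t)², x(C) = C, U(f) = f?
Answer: 65044225/64 ≈ 1.0163e+6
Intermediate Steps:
F(t) = 4*t² (F(t) = (2*t)² = 4*t²)
G(V, c) = 5*c
E = 9025/8 (E = (-5 + 4*5²)²/8 = (-5 + 4*25)²/8 = (-5 + 100)²/8 = (⅛)*95² = (⅛)*9025 = 9025/8 ≈ 1128.1)
(E + G(-3 - 1*10, -24))² = (9025/8 + 5*(-24))² = (9025/8 - 120)² = (8065/8)² = 65044225/64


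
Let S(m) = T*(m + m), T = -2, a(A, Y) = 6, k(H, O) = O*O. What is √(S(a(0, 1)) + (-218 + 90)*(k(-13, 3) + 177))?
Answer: 6*I*√662 ≈ 154.38*I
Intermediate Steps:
k(H, O) = O²
S(m) = -4*m (S(m) = -2*(m + m) = -4*m)
√(S(a(0, 1)) + (-218 + 90)*(k(-13, 3) + 177)) = √(-4*6 + (-218 + 90)*(3² + 177)) = √(-24 - 128*(9 + 177)) = √(-24 - 128*186) = √(-24 - 23808) = √(-23832) = 6*I*√662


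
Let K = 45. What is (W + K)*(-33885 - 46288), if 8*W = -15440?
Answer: 151126105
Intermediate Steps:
W = -1930 (W = (⅛)*(-15440) = -1930)
(W + K)*(-33885 - 46288) = (-1930 + 45)*(-33885 - 46288) = -1885*(-80173) = 151126105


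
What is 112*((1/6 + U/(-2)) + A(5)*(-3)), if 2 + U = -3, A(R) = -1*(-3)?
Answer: -2128/3 ≈ -709.33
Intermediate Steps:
A(R) = 3
U = -5 (U = -2 - 3 = -5)
112*((1/6 + U/(-2)) + A(5)*(-3)) = 112*((1/6 - 5/(-2)) + 3*(-3)) = 112*((1*(1/6) - 5*(-1/2)) - 9) = 112*((1/6 + 5/2) - 9) = 112*(8/3 - 9) = 112*(-19/3) = -2128/3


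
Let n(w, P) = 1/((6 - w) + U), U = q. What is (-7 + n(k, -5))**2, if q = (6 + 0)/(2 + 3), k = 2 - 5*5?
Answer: 1106704/22801 ≈ 48.538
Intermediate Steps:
k = -23 (k = 2 - 25 = -23)
q = 6/5 ≈ 1.2000
U = 6/5 ≈ 1.2000
n(w, P) = 1/(36/5 - w) (n(w, P) = 1/((6 - w) + 6/5) = 1/(36/5 - w))
(-7 + n(k, -5))**2 = (-7 + 5/(36 - 5*(-23)))**2 = (-7 + 5/(36 + 115))**2 = (-7 + 5/151)**2 = (-1052/151)**2 = 1106704/22801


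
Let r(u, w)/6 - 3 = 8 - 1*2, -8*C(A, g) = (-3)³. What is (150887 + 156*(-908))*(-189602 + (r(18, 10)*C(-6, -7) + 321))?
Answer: -6988333405/4 ≈ -1.7471e+9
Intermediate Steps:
C(A, g) = 27/8 (C(A, g) = -⅛*(-3)³ = -⅛*(-27) = 27/8)
r(u, w) = 54 (r(u, w) = 18 + 6*(8 - 1*2) = 18 + 6*(8 - 2) = 18 + 6*6 = 18 + 36 = 54)
(150887 + 156*(-908))*(-189602 + (r(18, 10)*C(-6, -7) + 321)) = (150887 + 156*(-908))*(-189602 + (54*(27/8) + 321)) = (150887 - 141648)*(-189602 + (729/4 + 321)) = 9239*(-189602 + 2013/4) = 9239*(-756395/4) = -6988333405/4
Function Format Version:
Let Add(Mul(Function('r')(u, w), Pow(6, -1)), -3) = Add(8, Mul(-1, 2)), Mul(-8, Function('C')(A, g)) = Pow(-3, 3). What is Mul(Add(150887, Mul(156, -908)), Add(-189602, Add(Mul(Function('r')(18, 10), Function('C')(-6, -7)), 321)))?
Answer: Rational(-6988333405, 4) ≈ -1.7471e+9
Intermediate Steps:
Function('C')(A, g) = Rational(27, 8) (Function('C')(A, g) = Mul(Rational(-1, 8), Pow(-3, 3)) = Mul(Rational(-1, 8), -27) = Rational(27, 8))
Function('r')(u, w) = 54 (Function('r')(u, w) = Add(18, Mul(6, Add(8, Mul(-1, 2)))) = Add(18, Mul(6, Add(8, -2))) = Add(18, Mul(6, 6)) = Add(18, 36) = 54)
Mul(Add(150887, Mul(156, -908)), Add(-189602, Add(Mul(Function('r')(18, 10), Function('C')(-6, -7)), 321))) = Mul(Add(150887, Mul(156, -908)), Add(-189602, Add(Mul(54, Rational(27, 8)), 321))) = Mul(Add(150887, -141648), Add(-189602, Add(Rational(729, 4), 321))) = Mul(9239, Add(-189602, Rational(2013, 4))) = Mul(9239, Rational(-756395, 4)) = Rational(-6988333405, 4)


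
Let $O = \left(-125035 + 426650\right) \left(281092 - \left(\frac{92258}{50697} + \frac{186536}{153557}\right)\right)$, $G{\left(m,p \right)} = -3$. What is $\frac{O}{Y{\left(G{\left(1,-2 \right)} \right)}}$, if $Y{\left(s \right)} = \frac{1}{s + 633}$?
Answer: $\frac{46200497564245965048500}{864986581} \approx 5.3412 \cdot 10^{13}$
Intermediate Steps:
$O = \frac{660007108060656643550}{7784879229}$ ($O = 301615 \left(281092 - \frac{23623677298}{7784879229}\right) = 301615 \cdot \frac{2188243648560770}{7784879229} = \frac{660007108060656643550}{7784879229} \approx 8.4781 \cdot 10^{10}$)
$Y{\left(s \right)} = \frac{1}{633 + s}$
$\frac{O}{Y{\left(G{\left(1,-2 \right)} \right)}} = \frac{660007108060656643550}{7784879229 \frac{1}{633 - 3}} = \frac{660007108060656643550}{7784879229 \cdot \frac{1}{630}} = \frac{660007108060656643550 \frac{1}{\frac{1}{630}}}{7784879229} = \frac{660007108060656643550}{7784879229} \cdot 630 = \frac{46200497564245965048500}{864986581}$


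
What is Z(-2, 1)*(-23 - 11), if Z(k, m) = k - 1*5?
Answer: 238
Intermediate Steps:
Z(k, m) = -5 + k (Z(k, m) = k - 5 = -5 + k)
Z(-2, 1)*(-23 - 11) = (-5 - 2)*(-23 - 11) = -7*(-34) = 238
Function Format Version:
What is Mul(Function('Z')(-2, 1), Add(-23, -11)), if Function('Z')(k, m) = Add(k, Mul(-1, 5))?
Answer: 238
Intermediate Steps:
Function('Z')(k, m) = Add(-5, k) (Function('Z')(k, m) = Add(k, -5) = Add(-5, k))
Mul(Function('Z')(-2, 1), Add(-23, -11)) = Mul(Add(-5, -2), Add(-23, -11)) = Mul(-7, -34) = 238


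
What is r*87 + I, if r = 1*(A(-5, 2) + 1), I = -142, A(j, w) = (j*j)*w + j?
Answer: 3860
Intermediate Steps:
A(j, w) = j + w*j**2 (A(j, w) = j**2*w + j = w*j**2 + j = j + w*j**2)
r = 46 (r = 1*(-5*(1 - 5*2) + 1) = 1*(-5*(1 - 10) + 1) = 1*(-5*(-9) + 1) = 1*(45 + 1) = 1*46 = 46)
r*87 + I = 46*87 - 142 = 4002 - 142 = 3860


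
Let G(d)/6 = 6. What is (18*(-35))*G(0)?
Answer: -22680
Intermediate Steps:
G(d) = 36 (G(d) = 6*6 = 36)
(18*(-35))*G(0) = (18*(-35))*36 = -630*36 = -22680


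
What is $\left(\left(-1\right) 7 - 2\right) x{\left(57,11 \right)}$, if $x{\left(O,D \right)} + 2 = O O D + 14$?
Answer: $-321759$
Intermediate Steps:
$x{\left(O,D \right)} = 12 + D O^{2}$ ($x{\left(O,D \right)} = -2 + \left(O O D + 14\right) = -2 + \left(O^{2} D + 14\right) = -2 + \left(D O^{2} + 14\right) = -2 + \left(14 + D O^{2}\right) = 12 + D O^{2}$)
$\left(\left(-1\right) 7 - 2\right) x{\left(57,11 \right)} = \left(\left(-1\right) 7 - 2\right) \left(12 + 11 \cdot 57^{2}\right) = \left(-7 - 2\right) \left(12 + 11 \cdot 3249\right) = - 9 \left(12 + 35739\right) = \left(-9\right) 35751 = -321759$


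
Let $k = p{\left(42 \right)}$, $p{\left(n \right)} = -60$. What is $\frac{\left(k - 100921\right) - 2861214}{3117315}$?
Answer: $- \frac{592439}{623463} \approx -0.95024$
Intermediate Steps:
$k = -60$
$\frac{\left(k - 100921\right) - 2861214}{3117315} = \frac{\left(-60 - 100921\right) - 2861214}{3117315} = \left(-100981 - 2861214\right) \frac{1}{3117315} = \left(-2962195\right) \frac{1}{3117315} = - \frac{592439}{623463}$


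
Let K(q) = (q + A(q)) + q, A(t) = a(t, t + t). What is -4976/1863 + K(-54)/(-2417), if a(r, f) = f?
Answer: -11624584/4502871 ≈ -2.5816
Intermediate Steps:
A(t) = 2*t (A(t) = t + t = 2*t)
K(q) = 4*q (K(q) = (q + 2*q) + q = 3*q + q = 4*q)
-4976/1863 + K(-54)/(-2417) = -4976/1863 + (4*(-54))/(-2417) = -4976*1/1863 - 216*(-1/2417) = -4976/1863 + 216/2417 = -11624584/4502871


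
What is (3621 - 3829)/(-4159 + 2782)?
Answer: 208/1377 ≈ 0.15105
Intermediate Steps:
(3621 - 3829)/(-4159 + 2782) = -208/(-1377) = -208*(-1/1377) = 208/1377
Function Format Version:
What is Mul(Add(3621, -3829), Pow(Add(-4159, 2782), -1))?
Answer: Rational(208, 1377) ≈ 0.15105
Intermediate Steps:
Mul(Add(3621, -3829), Pow(Add(-4159, 2782), -1)) = Mul(-208, Pow(-1377, -1)) = Mul(-208, Rational(-1, 1377)) = Rational(208, 1377)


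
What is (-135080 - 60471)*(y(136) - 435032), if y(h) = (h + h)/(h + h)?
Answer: 85070747081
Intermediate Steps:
y(h) = 1 (y(h) = (2*h)/((2*h)) = (2*h)*(1/(2*h)) = 1)
(-135080 - 60471)*(y(136) - 435032) = (-135080 - 60471)*(1 - 435032) = -195551*(-435031) = 85070747081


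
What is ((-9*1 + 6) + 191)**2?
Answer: 35344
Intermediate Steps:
((-9*1 + 6) + 191)**2 = ((-9 + 6) + 191)**2 = (-3 + 191)**2 = 188**2 = 35344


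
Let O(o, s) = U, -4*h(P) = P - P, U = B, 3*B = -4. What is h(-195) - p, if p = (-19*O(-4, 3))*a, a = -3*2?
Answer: 152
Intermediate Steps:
a = -6
B = -4/3 (B = (⅓)*(-4) = -4/3 ≈ -1.3333)
U = -4/3 ≈ -1.3333
h(P) = 0 (h(P) = -(P - P)/4 = -¼*0 = 0)
O(o, s) = -4/3
p = -152 (p = -19*(-4/3)*(-6) = (76/3)*(-6) = -152)
h(-195) - p = 0 - 1*(-152) = 0 + 152 = 152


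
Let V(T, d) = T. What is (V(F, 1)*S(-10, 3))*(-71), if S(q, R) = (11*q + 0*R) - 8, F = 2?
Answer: 16756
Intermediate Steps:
S(q, R) = -8 + 11*q (S(q, R) = (11*q + 0) - 8 = 11*q - 8 = -8 + 11*q)
(V(F, 1)*S(-10, 3))*(-71) = (2*(-8 + 11*(-10)))*(-71) = (2*(-8 - 110))*(-71) = (2*(-118))*(-71) = -236*(-71) = 16756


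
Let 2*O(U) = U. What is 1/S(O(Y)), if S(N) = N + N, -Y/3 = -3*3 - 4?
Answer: 1/39 ≈ 0.025641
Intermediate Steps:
Y = 39 (Y = -3*(-3*3 - 4) = -3*(-9 - 4) = -3*(-13) = 39)
O(U) = U/2
S(N) = 2*N
1/S(O(Y)) = 1/(2*((1/2)*39)) = 1/(2*(39/2)) = 1/39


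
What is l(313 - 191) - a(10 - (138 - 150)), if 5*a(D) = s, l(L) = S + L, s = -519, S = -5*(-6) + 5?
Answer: 1304/5 ≈ 260.80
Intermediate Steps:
S = 35 (S = 30 + 5 = 35)
l(L) = 35 + L
a(D) = -519/5 (a(D) = (⅕)*(-519) = -519/5)
l(313 - 191) - a(10 - (138 - 150)) = (35 + (313 - 191)) - 1*(-519/5) = (35 + 122) + 519/5 = 157 + 519/5 = 1304/5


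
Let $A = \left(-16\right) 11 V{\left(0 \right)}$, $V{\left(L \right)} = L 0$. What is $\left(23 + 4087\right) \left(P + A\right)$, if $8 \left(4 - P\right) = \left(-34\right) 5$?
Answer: $\frac{207555}{2} \approx 1.0378 \cdot 10^{5}$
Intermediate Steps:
$V{\left(L \right)} = 0$
$P = \frac{101}{4}$ ($P = 4 - \frac{\left(-34\right) 5}{8} = 4 - - \frac{85}{4} = 4 + \frac{85}{4} = \frac{101}{4} \approx 25.25$)
$A = 0$ ($A = \left(-16\right) 11 \cdot 0 = \left(-176\right) 0 = 0$)
$\left(23 + 4087\right) \left(P + A\right) = \left(23 + 4087\right) \left(\frac{101}{4} + 0\right) = 4110 \cdot \frac{101}{4} = \frac{207555}{2}$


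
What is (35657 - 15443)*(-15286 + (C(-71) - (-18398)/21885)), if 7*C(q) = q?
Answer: -15788237812422/51065 ≈ -3.0918e+8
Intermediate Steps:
C(q) = q/7
(35657 - 15443)*(-15286 + (C(-71) - (-18398)/21885)) = (35657 - 15443)*(-15286 + ((⅐)*(-71) - (-18398)/21885)) = 20214*(-15286 + (-71/7 - (-18398)/21885)) = 20214*(-15286 + (-71/7 - 1*(-18398/21885))) = 20214*(-15286 + (-71/7 + 18398/21885)) = 20214*(-15286 - 1425049/153195) = 20214*(-2343163819/153195) = -15788237812422/51065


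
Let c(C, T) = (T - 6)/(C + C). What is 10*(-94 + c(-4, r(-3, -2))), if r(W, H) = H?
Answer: -930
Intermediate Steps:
c(C, T) = (-6 + T)/(2*C) (c(C, T) = (-6 + T)/((2*C)) = (-6 + T)*(1/(2*C)) = (-6 + T)/(2*C))
10*(-94 + c(-4, r(-3, -2))) = 10*(-94 + (½)*(-6 - 2)/(-4)) = 10*(-94 + (½)*(-¼)*(-8)) = 10*(-94 + 1) = 10*(-93) = -930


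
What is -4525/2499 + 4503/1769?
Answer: 3248272/4420731 ≈ 0.73478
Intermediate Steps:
-4525/2499 + 4503/1769 = 3248272/4420731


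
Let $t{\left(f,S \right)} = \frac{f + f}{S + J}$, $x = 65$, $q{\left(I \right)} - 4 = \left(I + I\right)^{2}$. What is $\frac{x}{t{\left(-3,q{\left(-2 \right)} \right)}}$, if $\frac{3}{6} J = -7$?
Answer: $-65$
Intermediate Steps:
$J = -14$ ($J = 2 \left(-7\right) = -14$)
$q{\left(I \right)} = 4 + 4 I^{2}$ ($q{\left(I \right)} = 4 + \left(I + I\right)^{2} = 4 + \left(2 I\right)^{2} = 4 + 4 I^{2}$)
$t{\left(f,S \right)} = \frac{2 f}{-14 + S}$ ($t{\left(f,S \right)} = \frac{f + f}{S - 14} = \frac{2 f}{-14 + S}$)
$\frac{x}{t{\left(-3,q{\left(-2 \right)} \right)}} = \frac{1}{2 \left(-3\right) \frac{1}{-14 + \left(4 + 4 \left(-2\right)^{2}\right)}} 65 = \frac{1}{2 \left(-3\right) \frac{1}{-14 + \left(4 + 4 \cdot 4\right)}} 65 = \frac{1}{2 \left(-3\right) \frac{1}{-14 + \left(4 + 16\right)}} 65 = \frac{1}{2 \left(-3\right) \frac{1}{-14 + 20}} \cdot 65 = \frac{1}{2 \left(-3\right) \frac{1}{6}} \cdot 65 = \frac{1}{-1} \cdot 65 = \left(-1\right) 65 = -65$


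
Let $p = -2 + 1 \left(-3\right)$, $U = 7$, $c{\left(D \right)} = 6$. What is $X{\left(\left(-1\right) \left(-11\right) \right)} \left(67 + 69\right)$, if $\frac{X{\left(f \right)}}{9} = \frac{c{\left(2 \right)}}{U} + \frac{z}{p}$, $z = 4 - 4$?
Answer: $\frac{7344}{7} \approx 1049.1$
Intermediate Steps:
$p = -5$ ($p = -2 - 3 = -5$)
$z = 0$ ($z = 4 - 4 = 0$)
$X{\left(f \right)} = \frac{54}{7}$ ($X{\left(f \right)} = 9 \left(\frac{6}{7} + \frac{0}{-5}\right) = 9 \left(6 \cdot \frac{1}{7} + 0 \left(- \frac{1}{5}\right)\right) = 9 \left(\frac{6}{7} + 0\right) = 9 \cdot \frac{6}{7} = \frac{54}{7}$)
$X{\left(\left(-1\right) \left(-11\right) \right)} \left(67 + 69\right) = \frac{54 \left(67 + 69\right)}{7} = \frac{54}{7} \cdot 136 = \frac{7344}{7}$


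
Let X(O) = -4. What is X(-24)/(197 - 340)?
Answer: 4/143 ≈ 0.027972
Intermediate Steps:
X(-24)/(197 - 340) = -4/(197 - 340) = -4/(-143) = -4*(-1/143) = 4/143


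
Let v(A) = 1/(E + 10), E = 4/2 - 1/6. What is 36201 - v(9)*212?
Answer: 2568999/71 ≈ 36183.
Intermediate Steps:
E = 11/6 (E = 4*(1/2) - 1*1/6 = 2 - 1/6 = 11/6 ≈ 1.8333)
v(A) = 6/71 (v(A) = 1/(11/6 + 10) = 1/(71/6) = 6/71)
36201 - v(9)*212 = 36201 - 6*212/71 = 36201 - 1*1272/71 = 36201 - 1272/71 = 2568999/71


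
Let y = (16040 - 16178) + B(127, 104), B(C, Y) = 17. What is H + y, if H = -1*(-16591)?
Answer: 16470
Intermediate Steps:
H = 16591
y = -121 (y = (16040 - 16178) + 17 = -138 + 17 = -121)
H + y = 16591 - 121 = 16470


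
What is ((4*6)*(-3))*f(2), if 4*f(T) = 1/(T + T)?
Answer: -9/2 ≈ -4.5000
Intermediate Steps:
f(T) = 1/(8*T) (f(T) = 1/(4*(T + T)) = 1/(4*((2*T))) = (1/(2*T))/4 = 1/(8*T))
((4*6)*(-3))*f(2) = ((4*6)*(-3))*((⅛)/2) = (24*(-3))*((⅛)*(½)) = -72*1/16 = -9/2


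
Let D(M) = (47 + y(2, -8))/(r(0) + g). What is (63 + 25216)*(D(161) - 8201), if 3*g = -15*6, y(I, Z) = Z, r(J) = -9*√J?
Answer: -2073459417/10 ≈ -2.0735e+8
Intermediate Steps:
g = -30 (g = (-15*6)/3 = (⅓)*(-90) = -30)
D(M) = -13/10 (D(M) = (47 - 8)/(-9*√0 - 30) = 39/(-9*0 - 30) = 39/(0 - 30) = 39/(-30) = 39*(-1/30) = -13/10)
(63 + 25216)*(D(161) - 8201) = (63 + 25216)*(-13/10 - 8201) = 25279*(-82023/10) = -2073459417/10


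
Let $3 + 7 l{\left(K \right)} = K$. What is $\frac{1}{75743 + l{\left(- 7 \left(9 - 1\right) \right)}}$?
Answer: $\frac{7}{530142} \approx 1.3204 \cdot 10^{-5}$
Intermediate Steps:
$l{\left(K \right)} = - \frac{3}{7} + \frac{K}{7}$
$\frac{1}{75743 + l{\left(- 7 \left(9 - 1\right) \right)}} = \frac{1}{75743 + \left(- \frac{3}{7} + \frac{\left(-7\right) \left(9 - 1\right)}{7}\right)} = \frac{1}{75743 + \left(- \frac{3}{7} + \frac{\left(-7\right) 8}{7}\right)} = \frac{1}{75743 + \left(- \frac{3}{7} + \frac{1}{7} \left(-56\right)\right)} = \frac{1}{75743 - \frac{59}{7}} = \frac{1}{\frac{530142}{7}} = \frac{7}{530142}$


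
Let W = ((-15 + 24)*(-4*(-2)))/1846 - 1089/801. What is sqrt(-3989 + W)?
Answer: I*sqrt(26927200234714)/82147 ≈ 63.169*I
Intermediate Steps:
W = -108479/82147 (W = (9*8)*(1/1846) - 1089*1/801 = 72*(1/1846) - 121/89 = 36/923 - 121/89 = -108479/82147 ≈ -1.3205)
sqrt(-3989 + W) = sqrt(-3989 - 108479/82147) = sqrt(-327792862/82147) = I*sqrt(26927200234714)/82147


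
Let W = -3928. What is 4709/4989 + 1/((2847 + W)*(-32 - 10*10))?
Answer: 223980539/237296796 ≈ 0.94388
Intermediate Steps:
4709/4989 + 1/((2847 + W)*(-32 - 10*10)) = 4709/4989 + 1/((2847 - 3928)*(-32 - 10*10)) = 4709*(1/4989) + 1/((-1081)*(-32 - 100)) = 4709/4989 - 1/1081/(-132) = 4709/4989 - 1/1081*(-1/132) = 4709/4989 + 1/142692 = 223980539/237296796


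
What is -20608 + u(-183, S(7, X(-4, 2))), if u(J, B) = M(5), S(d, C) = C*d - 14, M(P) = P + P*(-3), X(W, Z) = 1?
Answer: -20618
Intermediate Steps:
M(P) = -2*P (M(P) = P - 3*P = -2*P)
S(d, C) = -14 + C*d
u(J, B) = -10 (u(J, B) = -2*5 = -10)
-20608 + u(-183, S(7, X(-4, 2))) = -20608 - 10 = -20618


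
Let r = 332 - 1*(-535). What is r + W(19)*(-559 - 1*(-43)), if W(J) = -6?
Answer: 3963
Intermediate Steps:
r = 867 (r = 332 + 535 = 867)
r + W(19)*(-559 - 1*(-43)) = 867 - 6*(-559 - 1*(-43)) = 867 - 6*(-559 + 43) = 867 - 6*(-516) = 867 + 3096 = 3963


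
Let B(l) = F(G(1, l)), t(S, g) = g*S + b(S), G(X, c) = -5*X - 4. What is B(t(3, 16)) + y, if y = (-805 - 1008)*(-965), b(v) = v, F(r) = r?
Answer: 1749536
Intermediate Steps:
G(X, c) = -4 - 5*X
y = 1749545 (y = -1813*(-965) = 1749545)
t(S, g) = S + S*g (t(S, g) = g*S + S = S*g + S = S + S*g)
B(l) = -9 (B(l) = -4 - 5*1 = -4 - 5 = -9)
B(t(3, 16)) + y = -9 + 1749545 = 1749536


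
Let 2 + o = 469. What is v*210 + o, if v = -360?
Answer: -75133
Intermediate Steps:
o = 467 (o = -2 + 469 = 467)
v*210 + o = -360*210 + 467 = -75600 + 467 = -75133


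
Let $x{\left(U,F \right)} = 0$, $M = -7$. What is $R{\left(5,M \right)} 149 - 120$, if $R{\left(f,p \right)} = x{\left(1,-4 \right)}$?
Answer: $-120$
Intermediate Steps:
$R{\left(f,p \right)} = 0$
$R{\left(5,M \right)} 149 - 120 = 0 \cdot 149 - 120 = 0 - 120 = -120$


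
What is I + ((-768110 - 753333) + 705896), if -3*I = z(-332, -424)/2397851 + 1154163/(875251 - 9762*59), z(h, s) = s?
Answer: -1755859194769380344/2152980058029 ≈ -8.1555e+5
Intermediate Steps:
I = -2767384003481/2152980058029 (I = -(-424/2397851 + 1154163/(875251 - 9762*59))/3 = -(-424*1/2397851 + 1154163/(875251 - 575958))/3 = -(-424/2397851 + 1154163/299293)/3 = -⅓*2767384003481/717660019343 = -2767384003481/2152980058029 ≈ -1.2854)
I + ((-768110 - 753333) + 705896) = -2767384003481/2152980058029 + ((-768110 - 753333) + 705896) = -2767384003481/2152980058029 + (-1521443 + 705896) = -2767384003481/2152980058029 - 815547 = -1755859194769380344/2152980058029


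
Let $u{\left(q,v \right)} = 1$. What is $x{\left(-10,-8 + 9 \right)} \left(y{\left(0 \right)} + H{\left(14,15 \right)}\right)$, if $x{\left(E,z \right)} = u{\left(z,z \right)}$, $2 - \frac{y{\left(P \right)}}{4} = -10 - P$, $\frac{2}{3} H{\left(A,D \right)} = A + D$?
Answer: $\frac{183}{2} \approx 91.5$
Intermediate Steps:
$H{\left(A,D \right)} = \frac{3 A}{2} + \frac{3 D}{2}$ ($H{\left(A,D \right)} = \frac{3 \left(A + D\right)}{2} = \frac{3 A}{2} + \frac{3 D}{2}$)
$y{\left(P \right)} = 48 + 4 P$ ($y{\left(P \right)} = 8 - 4 \left(-10 - P\right) = 8 + \left(40 + 4 P\right) = 48 + 4 P$)
$x{\left(E,z \right)} = 1$
$x{\left(-10,-8 + 9 \right)} \left(y{\left(0 \right)} + H{\left(14,15 \right)}\right) = 1 \left(\left(48 + 4 \cdot 0\right) + \left(\frac{3}{2} \cdot 14 + \frac{3}{2} \cdot 15\right)\right) = 1 \left(\left(48 + 0\right) + \left(21 + \frac{45}{2}\right)\right) = 1 \left(48 + \frac{87}{2}\right) = 1 \cdot \frac{183}{2} = \frac{183}{2}$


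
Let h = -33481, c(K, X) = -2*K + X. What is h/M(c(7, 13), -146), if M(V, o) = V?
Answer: 33481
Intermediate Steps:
c(K, X) = X - 2*K
h/M(c(7, 13), -146) = -33481/(13 - 2*7) = -33481/(13 - 14) = -33481/(-1) = -33481*(-1) = 33481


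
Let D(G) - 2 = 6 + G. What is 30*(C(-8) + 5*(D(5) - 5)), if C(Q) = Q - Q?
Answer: 1200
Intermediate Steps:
D(G) = 8 + G (D(G) = 2 + (6 + G) = 8 + G)
C(Q) = 0
30*(C(-8) + 5*(D(5) - 5)) = 30*(0 + 5*((8 + 5) - 5)) = 30*(0 + 5*(13 - 5)) = 30*(0 + 5*8) = 30*(0 + 40) = 30*40 = 1200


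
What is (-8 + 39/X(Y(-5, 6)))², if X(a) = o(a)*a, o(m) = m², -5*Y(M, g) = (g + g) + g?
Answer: 295049329/3779136 ≈ 78.073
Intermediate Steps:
Y(M, g) = -3*g/5 (Y(M, g) = -((g + g) + g)/5 = -(2*g + g)/5 = -3*g/5)
X(a) = a³ (X(a) = a²*a = a³)
(-8 + 39/X(Y(-5, 6)))² = (-8 + 39/((-⅗*6)³))² = (-8 + 39/((-18/5)³))² = (-8 + 39/(-5832/125))² = (-8 + 39*(-125/5832))² = (-8 - 1625/1944)² = (-17177/1944)² = 295049329/3779136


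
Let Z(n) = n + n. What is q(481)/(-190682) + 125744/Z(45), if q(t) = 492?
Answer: 5994268282/4290345 ≈ 1397.2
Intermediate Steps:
Z(n) = 2*n
q(481)/(-190682) + 125744/Z(45) = 492/(-190682) + 125744/((2*45)) = 492*(-1/190682) + 125744/90 = -246/95341 + 125744*(1/90) = -246/95341 + 62872/45 = 5994268282/4290345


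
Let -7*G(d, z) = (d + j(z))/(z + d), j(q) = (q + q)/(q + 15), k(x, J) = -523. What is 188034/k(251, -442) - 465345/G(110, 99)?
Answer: 614973433683/100939 ≈ 6.0925e+6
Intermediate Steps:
j(q) = 2*q/(15 + q) (j(q) = (2*q)/(15 + q) = 2*q/(15 + q))
G(d, z) = -(d + 2*z/(15 + z))/(7*(d + z)) (G(d, z) = -(d + 2*z/(15 + z))/(7*(z + d)) = -(d + 2*z/(15 + z))/(7*(d + z)))
188034/k(251, -442) - 465345/G(110, 99) = 188034/(-523) - 465345*7*(15 + 99)*(110 + 99)/(-2*99 - 1*110*(15 + 99)) = 188034*(-1/523) - 465345*166782/(-198 - 1*110*114) = -188034/523 - 465345*166782/(-198 - 12540) = -188034/523 - 465345/((⅐)*(1/114)*(1/209)*(-12738)) = -188034/523 - 465345/(-193/2527) = -188034/523 - 465345*(-2527/193) = -188034/523 + 1175926815/193 = 614973433683/100939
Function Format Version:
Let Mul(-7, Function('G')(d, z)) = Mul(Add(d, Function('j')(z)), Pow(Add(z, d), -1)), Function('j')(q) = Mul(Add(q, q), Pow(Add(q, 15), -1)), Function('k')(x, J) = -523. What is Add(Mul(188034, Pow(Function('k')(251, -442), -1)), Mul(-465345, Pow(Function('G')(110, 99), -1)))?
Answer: Rational(614973433683, 100939) ≈ 6.0925e+6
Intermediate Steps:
Function('j')(q) = Mul(2, q, Pow(Add(15, q), -1)) (Function('j')(q) = Mul(Mul(2, q), Pow(Add(15, q), -1)) = Mul(2, q, Pow(Add(15, q), -1)))
Function('G')(d, z) = Mul(Rational(-1, 7), Pow(Add(d, z), -1), Add(d, Mul(2, z, Pow(Add(15, z), -1)))) (Function('G')(d, z) = Mul(Rational(-1, 7), Mul(Add(d, Mul(2, z, Pow(Add(15, z), -1))), Pow(Add(z, d), -1))) = Mul(Rational(-1, 7), Mul(Add(d, Mul(2, z, Pow(Add(15, z), -1))), Pow(Add(d, z), -1))) = Mul(Rational(-1, 7), Mul(Pow(Add(d, z), -1), Add(d, Mul(2, z, Pow(Add(15, z), -1))))) = Mul(Rational(-1, 7), Pow(Add(d, z), -1), Add(d, Mul(2, z, Pow(Add(15, z), -1)))))
Add(Mul(188034, Pow(Function('k')(251, -442), -1)), Mul(-465345, Pow(Function('G')(110, 99), -1))) = Add(Mul(188034, Pow(-523, -1)), Mul(-465345, Pow(Mul(Rational(1, 7), Pow(Add(15, 99), -1), Pow(Add(110, 99), -1), Add(Mul(-2, 99), Mul(-1, 110, Add(15, 99)))), -1))) = Add(Mul(188034, Rational(-1, 523)), Mul(-465345, Pow(Mul(Rational(1, 7), Pow(114, -1), Pow(209, -1), Add(-198, Mul(-1, 110, 114))), -1))) = Add(Rational(-188034, 523), Mul(-465345, Pow(Mul(Rational(1, 7), Rational(1, 114), Rational(1, 209), Add(-198, -12540)), -1))) = Add(Rational(-188034, 523), Mul(-465345, Pow(Mul(Rational(1, 7), Rational(1, 114), Rational(1, 209), -12738), -1))) = Add(Rational(-188034, 523), Mul(-465345, Pow(Rational(-193, 2527), -1))) = Add(Rational(-188034, 523), Mul(-465345, Rational(-2527, 193))) = Add(Rational(-188034, 523), Rational(1175926815, 193)) = Rational(614973433683, 100939)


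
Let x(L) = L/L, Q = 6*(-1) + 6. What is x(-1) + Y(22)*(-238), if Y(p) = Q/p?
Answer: 1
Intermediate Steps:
Q = 0 (Q = -6 + 6 = 0)
x(L) = 1
Y(p) = 0 (Y(p) = 0/p = 0)
x(-1) + Y(22)*(-238) = 1 + 0*(-238) = 1 + 0 = 1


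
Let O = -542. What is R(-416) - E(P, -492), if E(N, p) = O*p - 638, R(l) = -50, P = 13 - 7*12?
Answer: -266076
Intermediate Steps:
P = -71 (P = 13 - 84 = -71)
E(N, p) = -638 - 542*p (E(N, p) = -542*p - 638 = -638 - 542*p)
R(-416) - E(P, -492) = -50 - (-638 - 542*(-492)) = -50 - (-638 + 266664) = -50 - 1*266026 = -50 - 266026 = -266076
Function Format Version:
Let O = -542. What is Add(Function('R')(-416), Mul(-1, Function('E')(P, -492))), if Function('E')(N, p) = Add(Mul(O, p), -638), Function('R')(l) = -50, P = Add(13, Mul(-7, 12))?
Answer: -266076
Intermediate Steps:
P = -71 (P = Add(13, -84) = -71)
Function('E')(N, p) = Add(-638, Mul(-542, p)) (Function('E')(N, p) = Add(Mul(-542, p), -638) = Add(-638, Mul(-542, p)))
Add(Function('R')(-416), Mul(-1, Function('E')(P, -492))) = Add(-50, Mul(-1, Add(-638, Mul(-542, -492)))) = Add(-50, Mul(-1, Add(-638, 266664))) = Add(-50, Mul(-1, 266026)) = Add(-50, -266026) = -266076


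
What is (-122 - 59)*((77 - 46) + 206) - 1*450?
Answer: -43347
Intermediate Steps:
(-122 - 59)*((77 - 46) + 206) - 1*450 = -181*(31 + 206) - 450 = -181*237 - 450 = -42897 - 450 = -43347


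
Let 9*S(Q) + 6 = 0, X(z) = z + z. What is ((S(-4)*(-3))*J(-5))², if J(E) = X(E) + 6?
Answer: 64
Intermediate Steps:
X(z) = 2*z
S(Q) = -⅔ (S(Q) = -⅔ + (⅑)*0 = -⅔ + 0 = -⅔)
J(E) = 6 + 2*E (J(E) = 2*E + 6 = 6 + 2*E)
((S(-4)*(-3))*J(-5))² = ((-⅔*(-3))*(6 + 2*(-5)))² = (2*(6 - 10))² = (2*(-4))² = (-8)² = 64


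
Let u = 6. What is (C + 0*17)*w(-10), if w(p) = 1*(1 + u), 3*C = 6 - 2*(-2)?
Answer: 70/3 ≈ 23.333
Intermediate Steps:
C = 10/3 (C = (6 - 2*(-2))/3 = (6 + 4)/3 = (⅓)*10 = 10/3 ≈ 3.3333)
w(p) = 7 (w(p) = 1*(1 + 6) = 1*7 = 7)
(C + 0*17)*w(-10) = (10/3 + 0*17)*7 = (10/3 + 0)*7 = (10/3)*7 = 70/3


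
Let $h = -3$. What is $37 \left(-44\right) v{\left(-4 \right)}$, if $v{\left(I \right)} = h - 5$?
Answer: $13024$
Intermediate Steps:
$v{\left(I \right)} = -8$ ($v{\left(I \right)} = -3 - 5 = -8$)
$37 \left(-44\right) v{\left(-4 \right)} = 37 \left(-44\right) \left(-8\right) = \left(-1628\right) \left(-8\right) = 13024$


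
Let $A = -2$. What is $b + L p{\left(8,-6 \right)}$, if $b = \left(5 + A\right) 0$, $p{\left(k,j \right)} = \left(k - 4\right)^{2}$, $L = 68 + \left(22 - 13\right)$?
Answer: $1232$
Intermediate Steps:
$L = 77$ ($L = 68 + \left(22 - 13\right) = 68 + 9 = 77$)
$p{\left(k,j \right)} = \left(-4 + k\right)^{2}$
$b = 0$ ($b = \left(5 - 2\right) 0 = 3 \cdot 0 = 0$)
$b + L p{\left(8,-6 \right)} = 0 + 77 \left(-4 + 8\right)^{2} = 0 + 77 \cdot 4^{2} = 0 + 77 \cdot 16 = 0 + 1232 = 1232$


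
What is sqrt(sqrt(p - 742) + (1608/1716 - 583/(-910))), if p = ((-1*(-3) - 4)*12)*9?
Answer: sqrt(158087930 + 501000500*I*sqrt(34))/10010 ≈ 3.9227 + 3.7162*I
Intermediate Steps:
p = -108 (p = ((3 - 4)*12)*9 = -1*12*9 = -12*9 = -108)
sqrt(sqrt(p - 742) + (1608/1716 - 583/(-910))) = sqrt(sqrt(-108 - 742) + (1608/1716 - 583/(-910))) = sqrt(sqrt(-850) + (1608*(1/1716) - 583*(-1/910))) = sqrt(5*I*sqrt(34) + (134/143 + 583/910)) = sqrt(5*I*sqrt(34) + 15793/10010) = sqrt(15793/10010 + 5*I*sqrt(34))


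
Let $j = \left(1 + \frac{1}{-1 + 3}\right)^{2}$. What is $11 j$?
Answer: $\frac{99}{4} \approx 24.75$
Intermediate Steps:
$j = \frac{9}{4}$ ($j = \left(1 + \frac{1}{2}\right)^{2} = \left(\frac{3}{2}\right)^{2} = \frac{9}{4} \approx 2.25$)
$11 j = 11 \cdot \frac{9}{4} = \frac{99}{4}$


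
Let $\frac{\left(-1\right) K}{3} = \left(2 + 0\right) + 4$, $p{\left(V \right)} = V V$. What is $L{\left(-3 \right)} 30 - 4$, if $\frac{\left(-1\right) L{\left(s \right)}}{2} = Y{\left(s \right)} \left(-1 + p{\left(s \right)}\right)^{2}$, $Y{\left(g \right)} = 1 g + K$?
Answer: $80636$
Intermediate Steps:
$p{\left(V \right)} = V^{2}$
$K = -18$ ($K = - 3 \left(\left(2 + 0\right) + 4\right) = - 3 \left(2 + 4\right) = \left(-3\right) 6 = -18$)
$Y{\left(g \right)} = -18 + g$ ($Y{\left(g \right)} = 1 g - 18 = g - 18 = -18 + g$)
$L{\left(s \right)} = - 2 \left(-1 + s^{2}\right)^{2} \left(-18 + s\right)$ ($L{\left(s \right)} = - 2 \left(-18 + s\right) \left(-1 + s^{2}\right)^{2} = - 2 \left(-1 + s^{2}\right)^{2} \left(-18 + s\right)$)
$L{\left(-3 \right)} 30 - 4 = 2 \left(-1 + \left(-3\right)^{2}\right)^{2} \left(18 - -3\right) 30 - 4 = 2 \left(-1 + 9\right)^{2} \left(18 + 3\right) 30 - 4 = 2 \cdot 8^{2} \cdot 21 \cdot 30 - 4 = 2 \cdot 64 \cdot 21 \cdot 30 - 4 = 2688 \cdot 30 - 4 = 80640 - 4 = 80636$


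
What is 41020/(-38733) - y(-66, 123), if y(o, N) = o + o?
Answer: 5071736/38733 ≈ 130.94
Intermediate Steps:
y(o, N) = 2*o
41020/(-38733) - y(-66, 123) = 41020/(-38733) - 2*(-66) = 41020*(-1/38733) - 1*(-132) = -41020/38733 + 132 = 5071736/38733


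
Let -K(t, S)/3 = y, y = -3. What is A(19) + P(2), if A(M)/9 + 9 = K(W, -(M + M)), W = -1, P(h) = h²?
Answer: 4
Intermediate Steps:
K(t, S) = 9 (K(t, S) = -3*(-3) = 9)
A(M) = 0 (A(M) = -81 + 9*9 = -81 + 81 = 0)
A(19) + P(2) = 0 + 2² = 0 + 4 = 4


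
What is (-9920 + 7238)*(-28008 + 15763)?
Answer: 32841090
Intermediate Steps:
(-9920 + 7238)*(-28008 + 15763) = -2682*(-12245) = 32841090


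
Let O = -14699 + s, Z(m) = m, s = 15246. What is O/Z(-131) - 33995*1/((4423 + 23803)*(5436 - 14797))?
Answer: -144525848197/34613289766 ≈ -4.1754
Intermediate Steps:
O = 547 (O = -14699 + 15246 = 547)
O/Z(-131) - 33995*1/((4423 + 23803)*(5436 - 14797)) = 547/(-131) - 33995*1/((4423 + 23803)*(5436 - 14797)) = 547*(-1/131) - 33995/((-9361*28226)) = -547/131 - 33995/(-264223586) = -547/131 - 33995*(-1/264223586) = -547/131 + 33995/264223586 = -144525848197/34613289766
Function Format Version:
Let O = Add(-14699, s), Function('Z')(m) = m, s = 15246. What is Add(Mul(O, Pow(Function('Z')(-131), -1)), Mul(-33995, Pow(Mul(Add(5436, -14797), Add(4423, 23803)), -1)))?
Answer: Rational(-144525848197, 34613289766) ≈ -4.1754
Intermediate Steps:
O = 547 (O = Add(-14699, 15246) = 547)
Add(Mul(O, Pow(Function('Z')(-131), -1)), Mul(-33995, Pow(Mul(Add(5436, -14797), Add(4423, 23803)), -1))) = Add(Mul(547, Pow(-131, -1)), Mul(-33995, Pow(Mul(Add(5436, -14797), Add(4423, 23803)), -1))) = Add(Mul(547, Rational(-1, 131)), Mul(-33995, Pow(Mul(-9361, 28226), -1))) = Add(Rational(-547, 131), Mul(-33995, Pow(-264223586, -1))) = Add(Rational(-547, 131), Mul(-33995, Rational(-1, 264223586))) = Add(Rational(-547, 131), Rational(33995, 264223586)) = Rational(-144525848197, 34613289766)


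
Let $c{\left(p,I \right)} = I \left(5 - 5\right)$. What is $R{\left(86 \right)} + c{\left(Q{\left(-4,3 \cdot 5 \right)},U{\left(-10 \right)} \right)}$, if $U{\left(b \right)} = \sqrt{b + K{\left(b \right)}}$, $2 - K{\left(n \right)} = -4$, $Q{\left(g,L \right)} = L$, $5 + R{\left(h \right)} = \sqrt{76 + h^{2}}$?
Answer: $-5 + 4 \sqrt{467} \approx 81.441$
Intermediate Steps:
$R{\left(h \right)} = -5 + \sqrt{76 + h^{2}}$
$K{\left(n \right)} = 6$ ($K{\left(n \right)} = 2 - -4 = 2 + 4 = 6$)
$U{\left(b \right)} = \sqrt{6 + b}$ ($U{\left(b \right)} = \sqrt{b + 6} = \sqrt{6 + b}$)
$c{\left(p,I \right)} = 0$ ($c{\left(p,I \right)} = I 0 = 0$)
$R{\left(86 \right)} + c{\left(Q{\left(-4,3 \cdot 5 \right)},U{\left(-10 \right)} \right)} = \left(-5 + \sqrt{76 + 86^{2}}\right) + 0 = \left(-5 + \sqrt{76 + 7396}\right) + 0 = \left(-5 + \sqrt{7472}\right) + 0 = \left(-5 + 4 \sqrt{467}\right) + 0 = -5 + 4 \sqrt{467}$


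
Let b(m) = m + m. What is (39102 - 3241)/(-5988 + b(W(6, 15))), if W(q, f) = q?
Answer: -35861/5976 ≈ -6.0008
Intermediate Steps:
b(m) = 2*m
(39102 - 3241)/(-5988 + b(W(6, 15))) = (39102 - 3241)/(-5988 + 2*6) = 35861/(-5988 + 12) = 35861/(-5976) = 35861*(-1/5976) = -35861/5976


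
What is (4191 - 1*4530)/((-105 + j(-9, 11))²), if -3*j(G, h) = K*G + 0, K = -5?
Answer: -113/4800 ≈ -0.023542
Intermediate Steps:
j(G, h) = 5*G/3 (j(G, h) = -(-5*G + 0)/3 = -(-5)*G/3 = 5*G/3)
(4191 - 1*4530)/((-105 + j(-9, 11))²) = (4191 - 1*4530)/((-105 + (5/3)*(-9))²) = (4191 - 4530)/((-105 - 15)²) = -339/((-120)²) = -339/14400 = -339*1/14400 = -113/4800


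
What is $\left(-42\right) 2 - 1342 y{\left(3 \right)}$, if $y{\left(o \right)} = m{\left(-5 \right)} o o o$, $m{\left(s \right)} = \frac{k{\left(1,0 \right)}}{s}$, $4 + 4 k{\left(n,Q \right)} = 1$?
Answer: $- \frac{55191}{10} \approx -5519.1$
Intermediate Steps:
$k{\left(n,Q \right)} = - \frac{3}{4}$ ($k{\left(n,Q \right)} = -1 + \frac{1}{4} \cdot 1 = -1 + \frac{1}{4} = - \frac{3}{4}$)
$m{\left(s \right)} = - \frac{3}{4 s}$
$y{\left(o \right)} = \frac{3 o^{3}}{20}$ ($y{\left(o \right)} = - \frac{3}{4 \left(-5\right)} o o o = \left(- \frac{3}{4}\right) \left(- \frac{1}{5}\right) o^{2} o = \frac{3 o^{3}}{20}$)
$\left(-42\right) 2 - 1342 y{\left(3 \right)} = \left(-42\right) 2 - 1342 \frac{3 \cdot 3^{3}}{20} = -84 - 1342 \cdot \frac{3}{20} \cdot 27 = -84 - \frac{54351}{10} = - \frac{55191}{10}$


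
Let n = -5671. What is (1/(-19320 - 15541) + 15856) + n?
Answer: 355059284/34861 ≈ 10185.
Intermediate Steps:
(1/(-19320 - 15541) + 15856) + n = (1/(-19320 - 15541) + 15856) - 5671 = (1/(-34861) + 15856) - 5671 = (-1/34861 + 15856) - 5671 = 552756015/34861 - 5671 = 355059284/34861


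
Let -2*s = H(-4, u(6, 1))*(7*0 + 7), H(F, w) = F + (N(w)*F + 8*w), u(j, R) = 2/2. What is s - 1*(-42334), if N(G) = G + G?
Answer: 42348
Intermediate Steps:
N(G) = 2*G
u(j, R) = 1 (u(j, R) = 2*(½) = 1)
H(F, w) = F + 8*w + 2*F*w (H(F, w) = F + ((2*w)*F + 8*w) = F + (2*F*w + 8*w) = F + (8*w + 2*F*w) = F + 8*w + 2*F*w)
s = 14 (s = -(-4 + 8*1 + 2*(-4)*1)*(7*0 + 7)/2 = -(-4 + 8 - 8)*(0 + 7)/2 = -(-2)*7 = -½*(-28) = 14)
s - 1*(-42334) = 14 - 1*(-42334) = 14 + 42334 = 42348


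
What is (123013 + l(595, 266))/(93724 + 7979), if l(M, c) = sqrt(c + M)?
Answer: 123013/101703 + sqrt(861)/101703 ≈ 1.2098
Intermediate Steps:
l(M, c) = sqrt(M + c)
(123013 + l(595, 266))/(93724 + 7979) = (123013 + sqrt(595 + 266))/(93724 + 7979) = (123013 + sqrt(861))/101703 = (123013 + sqrt(861))*(1/101703) = 123013/101703 + sqrt(861)/101703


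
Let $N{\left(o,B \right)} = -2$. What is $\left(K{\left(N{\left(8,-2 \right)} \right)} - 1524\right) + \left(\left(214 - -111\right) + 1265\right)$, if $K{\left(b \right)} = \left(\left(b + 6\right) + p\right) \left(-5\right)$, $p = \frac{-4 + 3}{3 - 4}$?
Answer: $41$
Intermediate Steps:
$p = 1$ ($p = - \frac{1}{-1} = \left(-1\right) \left(-1\right) = 1$)
$K{\left(b \right)} = -35 - 5 b$ ($K{\left(b \right)} = \left(\left(b + 6\right) + 1\right) \left(-5\right) = \left(\left(6 + b\right) + 1\right) \left(-5\right) = \left(7 + b\right) \left(-5\right) = -35 - 5 b$)
$\left(K{\left(N{\left(8,-2 \right)} \right)} - 1524\right) + \left(\left(214 - -111\right) + 1265\right) = \left(\left(-35 - -10\right) - 1524\right) + \left(\left(214 - -111\right) + 1265\right) = \left(\left(-35 + 10\right) - 1524\right) + \left(\left(214 + 111\right) + 1265\right) = \left(-25 - 1524\right) + \left(325 + 1265\right) = -1549 + 1590 = 41$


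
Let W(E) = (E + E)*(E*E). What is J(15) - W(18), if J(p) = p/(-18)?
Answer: -69989/6 ≈ -11665.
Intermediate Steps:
W(E) = 2*E³ (W(E) = (2*E)*E² = 2*E³)
J(p) = -p/18 (J(p) = p*(-1/18) = -p/18)
J(15) - W(18) = -1/18*15 - 2*18³ = -⅚ - 2*5832 = -⅚ - 1*11664 = -⅚ - 11664 = -69989/6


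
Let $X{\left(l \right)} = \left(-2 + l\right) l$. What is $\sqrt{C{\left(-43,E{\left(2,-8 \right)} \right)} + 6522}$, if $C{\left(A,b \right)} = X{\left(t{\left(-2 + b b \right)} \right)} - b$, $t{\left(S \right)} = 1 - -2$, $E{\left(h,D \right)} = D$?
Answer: $\sqrt{6533} \approx 80.827$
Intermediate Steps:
$t{\left(S \right)} = 3$ ($t{\left(S \right)} = 1 + 2 = 3$)
$X{\left(l \right)} = l \left(-2 + l\right)$
$C{\left(A,b \right)} = 3 - b$ ($C{\left(A,b \right)} = 3 \left(-2 + 3\right) - b = 3 \cdot 1 - b = 3 - b$)
$\sqrt{C{\left(-43,E{\left(2,-8 \right)} \right)} + 6522} = \sqrt{\left(3 - -8\right) + 6522} = \sqrt{\left(3 + 8\right) + 6522} = \sqrt{11 + 6522} = \sqrt{6533}$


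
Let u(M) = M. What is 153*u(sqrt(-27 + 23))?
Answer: 306*I ≈ 306.0*I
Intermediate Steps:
153*u(sqrt(-27 + 23)) = 153*sqrt(-27 + 23) = 153*sqrt(-4) = 153*(2*I) = 306*I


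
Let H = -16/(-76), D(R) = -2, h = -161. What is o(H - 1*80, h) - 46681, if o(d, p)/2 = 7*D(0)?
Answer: -46709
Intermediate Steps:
H = 4/19 (H = -16*(-1/76) = 4/19 ≈ 0.21053)
o(d, p) = -28 (o(d, p) = 2*(7*(-2)) = 2*(-14) = -28)
o(H - 1*80, h) - 46681 = -28 - 46681 = -46709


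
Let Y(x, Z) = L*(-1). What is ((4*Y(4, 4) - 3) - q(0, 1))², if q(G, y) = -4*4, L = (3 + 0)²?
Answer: 529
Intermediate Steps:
L = 9 (L = 3² = 9)
Y(x, Z) = -9 (Y(x, Z) = 9*(-1) = -9)
q(G, y) = -16
((4*Y(4, 4) - 3) - q(0, 1))² = ((4*(-9) - 3) - 1*(-16))² = ((-36 - 3) + 16)² = (-39 + 16)² = (-23)² = 529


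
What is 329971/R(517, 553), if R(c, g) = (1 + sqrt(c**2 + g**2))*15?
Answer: -329971/8596455 + 329971*sqrt(573098)/8596455 ≈ 29.020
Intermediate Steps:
R(c, g) = 15 + 15*sqrt(c**2 + g**2)
329971/R(517, 553) = 329971/(15 + 15*sqrt(517**2 + 553**2)) = 329971/(15 + 15*sqrt(267289 + 305809)) = 329971/(15 + 15*sqrt(573098))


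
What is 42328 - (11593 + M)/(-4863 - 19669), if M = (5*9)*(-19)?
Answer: 519200617/12266 ≈ 42328.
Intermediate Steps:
M = -855 (M = 45*(-19) = -855)
42328 - (11593 + M)/(-4863 - 19669) = 42328 - (11593 - 855)/(-4863 - 19669) = 42328 - 10738/(-24532) = 42328 - 10738*(-1)/24532 = 42328 - 1*(-5369/12266) = 42328 + 5369/12266 = 519200617/12266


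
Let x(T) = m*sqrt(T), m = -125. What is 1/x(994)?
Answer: -sqrt(994)/124250 ≈ -0.00025374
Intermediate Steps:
x(T) = -125*sqrt(T)
1/x(994) = 1/(-125*sqrt(994)) = -sqrt(994)/124250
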